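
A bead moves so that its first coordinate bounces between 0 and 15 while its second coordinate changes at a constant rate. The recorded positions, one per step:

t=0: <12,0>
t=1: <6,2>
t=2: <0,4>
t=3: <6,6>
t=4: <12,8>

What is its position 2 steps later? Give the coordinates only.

<6,12>

The first coordinate travels 6 per step and bounces off the walls at 0 and 15.
  step 5: 12 → 12
  step 6: 12 → 6
The second coordinate changes by +2 each step: at step 6 it is 12.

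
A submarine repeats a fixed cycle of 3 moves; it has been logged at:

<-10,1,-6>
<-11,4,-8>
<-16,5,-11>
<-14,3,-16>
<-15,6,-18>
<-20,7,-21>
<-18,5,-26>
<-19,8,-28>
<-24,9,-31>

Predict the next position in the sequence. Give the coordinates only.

The moves between consecutive positions are <-1,+3,-2>, <-5,+1,-3>, <+2,-2,-5>, <-1,+3,-2>, <-5,+1,-3>, <+2,-2,-5>, <-1,+3,-2>, <-5,+1,-3>; they repeat the 3-cycle [<-1,+3,-2>, <-5,+1,-3>, <+2,-2,-5>].
step 9: apply <+2,-2,-5> → <-22,7,-36>

<-22,7,-36>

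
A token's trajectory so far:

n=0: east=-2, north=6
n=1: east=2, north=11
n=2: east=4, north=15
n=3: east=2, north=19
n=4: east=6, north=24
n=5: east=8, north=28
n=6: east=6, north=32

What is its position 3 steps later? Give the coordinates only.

Step-to-step displacements: (+4, +5), (+2, +4), (-2, +4), (+4, +5), (+2, +4), (-2, +4) — a repeating cycle of length 3.
step 7: apply (+4, +5) → east=10, north=37
step 8: apply (+2, +4) → east=12, north=41
step 9: apply (-2, +4) → east=10, north=45

east=10, north=45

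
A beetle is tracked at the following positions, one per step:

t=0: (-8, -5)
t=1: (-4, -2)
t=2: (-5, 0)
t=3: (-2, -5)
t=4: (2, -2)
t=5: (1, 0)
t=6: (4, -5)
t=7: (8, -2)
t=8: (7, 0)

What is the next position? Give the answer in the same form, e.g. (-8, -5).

The moves between consecutive positions are (+4, +3), (-1, +2), (+3, -5), (+4, +3), (-1, +2), (+3, -5), (+4, +3), (-1, +2); they repeat the 3-cycle [(+4, +3), (-1, +2), (+3, -5)].
step 9: apply (+3, -5) → (10, -5)

(10, -5)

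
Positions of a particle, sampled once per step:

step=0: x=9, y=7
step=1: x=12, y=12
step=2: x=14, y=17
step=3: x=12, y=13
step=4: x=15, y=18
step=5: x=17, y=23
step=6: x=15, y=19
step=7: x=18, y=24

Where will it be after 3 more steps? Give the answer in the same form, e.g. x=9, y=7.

x=21, y=30

Step-to-step displacements: (+3, +5), (+2, +5), (-2, -4), (+3, +5), (+2, +5), (-2, -4), (+3, +5) — a repeating cycle of length 3.
step 8: apply (+2, +5) → x=20, y=29
step 9: apply (-2, -4) → x=18, y=25
step 10: apply (+3, +5) → x=21, y=30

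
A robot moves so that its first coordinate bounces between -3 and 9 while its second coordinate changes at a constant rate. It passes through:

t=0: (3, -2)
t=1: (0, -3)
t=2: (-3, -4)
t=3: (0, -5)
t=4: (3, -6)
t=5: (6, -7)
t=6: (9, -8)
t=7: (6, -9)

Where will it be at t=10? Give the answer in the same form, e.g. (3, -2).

The first coordinate travels 3 per step and bounces off the walls at -3 and 9.
  step 8: 6 → 3
  step 9: 3 → 0
  step 10: 0 → -3
The second coordinate changes by -1 each step: at step 10 it is -12.

(-3, -12)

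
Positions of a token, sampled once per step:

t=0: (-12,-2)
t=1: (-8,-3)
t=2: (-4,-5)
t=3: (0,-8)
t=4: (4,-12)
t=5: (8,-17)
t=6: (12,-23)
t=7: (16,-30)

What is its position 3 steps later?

(28,-57)

Successive displacements: (+4,-1), (+4,-2), (+4,-3), (+4,-4), (+4,-5), (+4,-6), (+4,-7) — each changes by (+0,-1).
step 8: (16,-30) + (+4,-8) → (20,-38)
step 9: (20,-38) + (+4,-9) → (24,-47)
step 10: (24,-47) + (+4,-10) → (28,-57)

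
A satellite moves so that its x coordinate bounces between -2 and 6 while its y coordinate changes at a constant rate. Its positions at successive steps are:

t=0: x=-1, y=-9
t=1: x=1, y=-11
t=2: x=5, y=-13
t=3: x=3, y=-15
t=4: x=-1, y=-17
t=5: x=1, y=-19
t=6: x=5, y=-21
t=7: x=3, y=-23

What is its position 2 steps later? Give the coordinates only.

The x coordinate travels 4 per step and bounces off the walls at -2 and 6.
  step 8: 3 → -1
  step 9: -1 → 1
The y coordinate changes by -2 each step: at step 9 it is -27.

x=1, y=-27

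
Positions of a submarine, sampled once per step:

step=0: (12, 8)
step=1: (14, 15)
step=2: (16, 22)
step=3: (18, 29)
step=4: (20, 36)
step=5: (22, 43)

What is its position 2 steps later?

The position changes by (+2, +7) every step.
step 6: (22, 43) + (+2, +7) → (24, 50)
step 7: (24, 50) + (+2, +7) → (26, 57)

(26, 57)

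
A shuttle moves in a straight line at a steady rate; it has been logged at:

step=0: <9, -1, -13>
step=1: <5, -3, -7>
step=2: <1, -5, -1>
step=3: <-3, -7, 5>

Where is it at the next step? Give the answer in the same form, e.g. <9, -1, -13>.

The position changes by <-4, -2, +6> every step.
step 4: <-3, -7, 5> + <-4, -2, +6> → <-7, -9, 11>

<-7, -9, 11>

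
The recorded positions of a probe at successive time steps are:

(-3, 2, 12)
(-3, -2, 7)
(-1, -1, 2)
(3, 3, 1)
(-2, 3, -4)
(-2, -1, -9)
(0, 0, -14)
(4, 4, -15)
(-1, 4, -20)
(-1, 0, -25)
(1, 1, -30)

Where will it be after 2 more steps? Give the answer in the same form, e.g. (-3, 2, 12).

The moves between consecutive positions are (+0, -4, -5), (+2, +1, -5), (+4, +4, -1), (-5, +0, -5), (+0, -4, -5), (+2, +1, -5), (+4, +4, -1), (-5, +0, -5), (+0, -4, -5), (+2, +1, -5); they repeat the 4-cycle [(+0, -4, -5), (+2, +1, -5), (+4, +4, -1), (-5, +0, -5)].
step 11: apply (+4, +4, -1) → (5, 5, -31)
step 12: apply (-5, +0, -5) → (0, 5, -36)

(0, 5, -36)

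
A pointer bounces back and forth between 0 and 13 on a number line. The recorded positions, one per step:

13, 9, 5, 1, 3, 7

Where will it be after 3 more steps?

The value reflects between 0 and 13, moving 4 per step.
  step 6: 7 → 11
  step 7: 11 → 11
  step 8: 11 → 7

7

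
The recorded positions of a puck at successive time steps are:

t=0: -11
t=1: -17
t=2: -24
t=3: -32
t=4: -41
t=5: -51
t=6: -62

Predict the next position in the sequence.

-74

Successive displacements: -6, -7, -8, -9, -10, -11 — each changes by -1.
step 7: -62 − 12 → -74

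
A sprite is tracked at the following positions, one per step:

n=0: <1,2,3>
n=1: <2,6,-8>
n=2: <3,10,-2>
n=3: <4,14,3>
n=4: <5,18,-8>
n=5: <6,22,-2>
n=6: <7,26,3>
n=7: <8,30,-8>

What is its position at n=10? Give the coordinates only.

<11,42,-8>

First: linear, +1 per step → 11 at step 10.
Second: linear, +4 per step → 42 at step 10.
Third: cycles through 3, -8, -2 every 3 steps. Step 10 lands at position 1 of the cycle → -8.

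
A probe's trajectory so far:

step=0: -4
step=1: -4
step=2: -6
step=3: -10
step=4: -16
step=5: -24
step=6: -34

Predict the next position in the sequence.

-46

Successive displacements: +0, -2, -4, -6, -8, -10 — each changes by -2.
step 7: -34 − 12 → -46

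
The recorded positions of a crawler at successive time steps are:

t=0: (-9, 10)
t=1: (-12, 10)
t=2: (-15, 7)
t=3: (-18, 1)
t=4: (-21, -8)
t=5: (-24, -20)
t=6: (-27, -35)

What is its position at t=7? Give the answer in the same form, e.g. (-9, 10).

Successive displacements: (-3, +0), (-3, -3), (-3, -6), (-3, -9), (-3, -12), (-3, -15) — each changes by (+0, -3).
step 7: (-27, -35) + (-3, -18) → (-30, -53)

(-30, -53)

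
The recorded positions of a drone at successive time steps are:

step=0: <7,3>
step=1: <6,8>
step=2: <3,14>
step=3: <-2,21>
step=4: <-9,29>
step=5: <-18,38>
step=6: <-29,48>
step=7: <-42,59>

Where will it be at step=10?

Taking differences between consecutive positions: <-1,+5>, <-3,+6>, <-5,+7>, <-7,+8>, <-9,+9>, <-11,+10>, <-13,+11>. These grow by <-2,+1> each step.
step 8: <-42,59> + <-15,+12> → <-57,71>
step 9: <-57,71> + <-17,+13> → <-74,84>
step 10: <-74,84> + <-19,+14> → <-93,98>

<-93,98>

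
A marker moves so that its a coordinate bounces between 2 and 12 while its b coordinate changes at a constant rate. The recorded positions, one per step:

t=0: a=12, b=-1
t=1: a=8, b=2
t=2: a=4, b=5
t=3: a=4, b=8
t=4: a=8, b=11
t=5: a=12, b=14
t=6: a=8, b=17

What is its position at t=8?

a=4, b=23

The a coordinate travels 4 per step and bounces off the walls at 2 and 12.
  step 7: 8 → 4
  step 8: 4 → 4
The b coordinate changes by +3 each step: at step 8 it is 23.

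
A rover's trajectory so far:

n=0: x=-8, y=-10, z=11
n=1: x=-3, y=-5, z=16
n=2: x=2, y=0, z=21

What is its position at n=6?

x=22, y=20, z=41

Constant displacement of (+5, +5, +5) per step.
step 3: x=2, y=0, z=21 + (+5, +5, +5) → x=7, y=5, z=26
step 4: x=7, y=5, z=26 + (+5, +5, +5) → x=12, y=10, z=31
step 5: x=12, y=10, z=31 + (+5, +5, +5) → x=17, y=15, z=36
step 6: x=17, y=15, z=36 + (+5, +5, +5) → x=22, y=20, z=41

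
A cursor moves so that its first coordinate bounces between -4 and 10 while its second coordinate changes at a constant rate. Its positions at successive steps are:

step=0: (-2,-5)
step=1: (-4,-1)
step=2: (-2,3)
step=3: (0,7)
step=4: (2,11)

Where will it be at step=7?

The first coordinate travels 2 per step and bounces off the walls at -4 and 10.
  step 5: 2 → 4
  step 6: 4 → 6
  step 7: 6 → 8
The second coordinate changes by +4 each step: at step 7 it is 23.

(8,23)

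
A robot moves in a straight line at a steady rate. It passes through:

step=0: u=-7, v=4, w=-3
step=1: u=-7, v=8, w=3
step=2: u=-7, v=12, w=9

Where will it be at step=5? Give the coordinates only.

u=-7, v=24, w=27

The position changes by (+0, +4, +6) every step.
step 3: u=-7, v=12, w=9 + (+0, +4, +6) → u=-7, v=16, w=15
step 4: u=-7, v=16, w=15 + (+0, +4, +6) → u=-7, v=20, w=21
step 5: u=-7, v=20, w=21 + (+0, +4, +6) → u=-7, v=24, w=27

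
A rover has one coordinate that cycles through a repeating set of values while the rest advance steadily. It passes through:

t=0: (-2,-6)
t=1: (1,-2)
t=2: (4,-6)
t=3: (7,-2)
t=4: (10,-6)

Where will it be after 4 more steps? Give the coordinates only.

(22,-6)

The first coordinate changes by +3 each step, so at step 8 it is -2 + 8·(3) = 22.
The second coordinate repeats the cycle [-6, -2] with period 2; step 8 mod 2 = 0, giving -6.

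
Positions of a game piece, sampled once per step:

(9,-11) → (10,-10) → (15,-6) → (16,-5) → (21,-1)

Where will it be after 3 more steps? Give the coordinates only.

(28,5)

The moves between consecutive positions are (+1,+1), (+5,+4), (+1,+1), (+5,+4); they repeat the 2-cycle [(+1,+1), (+5,+4)].
step 5: apply (+1,+1) → (22,0)
step 6: apply (+5,+4) → (27,4)
step 7: apply (+1,+1) → (28,5)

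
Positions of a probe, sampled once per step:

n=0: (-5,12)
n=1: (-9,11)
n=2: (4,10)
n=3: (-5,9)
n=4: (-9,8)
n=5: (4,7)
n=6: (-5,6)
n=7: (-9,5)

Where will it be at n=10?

(-9,2)

First: cycles through -5, -9, 4 every 3 steps. Step 10 lands at position 1 of the cycle → -9.
Second: linear, -1 per step → 2 at step 10.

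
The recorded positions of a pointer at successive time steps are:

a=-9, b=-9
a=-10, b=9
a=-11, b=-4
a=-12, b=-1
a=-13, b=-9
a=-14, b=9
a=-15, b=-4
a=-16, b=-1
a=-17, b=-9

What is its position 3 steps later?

a=-20, b=-1

The a coordinate changes by -1 each step, so at step 11 it is -9 + 11·(-1) = -20.
The b coordinate repeats the cycle [-9, 9, -4, -1] with period 4; step 11 mod 4 = 3, giving -1.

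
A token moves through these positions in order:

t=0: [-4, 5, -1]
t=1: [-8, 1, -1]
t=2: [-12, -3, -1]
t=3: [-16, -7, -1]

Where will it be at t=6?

Each step adds [-4, -4, +0] to the position.
step 4: [-16, -7, -1] + [-4, -4, +0] → [-20, -11, -1]
step 5: [-20, -11, -1] + [-4, -4, +0] → [-24, -15, -1]
step 6: [-24, -15, -1] + [-4, -4, +0] → [-28, -19, -1]

[-28, -19, -1]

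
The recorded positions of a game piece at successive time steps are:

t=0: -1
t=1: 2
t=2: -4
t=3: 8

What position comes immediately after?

-16

Consecutive displacements +3, -6, +12 scale by a factor of -2 each step.
step 4: 8 − 24 → -16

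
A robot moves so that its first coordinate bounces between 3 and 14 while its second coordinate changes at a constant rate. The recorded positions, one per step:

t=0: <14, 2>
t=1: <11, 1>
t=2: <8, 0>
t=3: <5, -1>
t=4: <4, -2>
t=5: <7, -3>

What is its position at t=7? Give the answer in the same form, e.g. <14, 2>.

The first coordinate reflects between 3 and 14, moving 3 per step.
  step 6: 7 → 10
  step 7: 10 → 13
The second coordinate changes by -1 each step: at step 7 it is -5.

<13, -5>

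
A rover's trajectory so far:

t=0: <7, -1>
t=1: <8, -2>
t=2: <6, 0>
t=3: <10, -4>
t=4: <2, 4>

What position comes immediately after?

The jumps are <+1, -1>, <-2, +2>, <+4, -4>, <-8, +8> — a geometric progression with ratio -2.
step 5: <2, 4> + <+16, -16> → <18, -12>

<18, -12>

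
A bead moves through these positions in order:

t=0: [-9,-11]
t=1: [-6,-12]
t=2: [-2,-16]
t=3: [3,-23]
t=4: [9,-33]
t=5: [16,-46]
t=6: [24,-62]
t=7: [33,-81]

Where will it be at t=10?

Taking differences between consecutive positions: [+3,-1], [+4,-4], [+5,-7], [+6,-10], [+7,-13], [+8,-16], [+9,-19]. These grow by [+1,-3] each step.
step 8: [33,-81] + [+10,-22] → [43,-103]
step 9: [43,-103] + [+11,-25] → [54,-128]
step 10: [54,-128] + [+12,-28] → [66,-156]

[66,-156]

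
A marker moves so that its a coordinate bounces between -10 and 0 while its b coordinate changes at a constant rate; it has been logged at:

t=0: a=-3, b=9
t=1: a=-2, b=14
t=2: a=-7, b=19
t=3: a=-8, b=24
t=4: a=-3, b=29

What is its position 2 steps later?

The a coordinate travels 5 per step and bounces off the walls at -10 and 0.
  step 5: -3 → -2
  step 6: -2 → -7
The b coordinate changes by +5 each step: at step 6 it is 39.

a=-7, b=39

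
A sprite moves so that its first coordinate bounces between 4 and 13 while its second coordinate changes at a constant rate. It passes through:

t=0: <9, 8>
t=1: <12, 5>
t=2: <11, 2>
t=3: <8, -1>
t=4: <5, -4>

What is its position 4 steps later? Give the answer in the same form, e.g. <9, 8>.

The first coordinate reflects between 4 and 13, moving 3 per step.
  step 5: 5 → 6
  step 6: 6 → 9
  step 7: 9 → 12
  step 8: 12 → 11
The second coordinate changes by -3 each step: at step 8 it is -16.

<11, -16>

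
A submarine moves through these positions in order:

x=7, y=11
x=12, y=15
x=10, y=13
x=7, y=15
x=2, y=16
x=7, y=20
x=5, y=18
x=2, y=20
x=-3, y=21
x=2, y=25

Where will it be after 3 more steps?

The moves between consecutive positions are (+5,+4), (-2,-2), (-3,+2), (-5,+1), (+5,+4), (-2,-2), (-3,+2), (-5,+1), (+5,+4); they repeat the 4-cycle [(+5,+4), (-2,-2), (-3,+2), (-5,+1)].
step 10: apply (-2,-2) → x=0, y=23
step 11: apply (-3,+2) → x=-3, y=25
step 12: apply (-5,+1) → x=-8, y=26

x=-8, y=26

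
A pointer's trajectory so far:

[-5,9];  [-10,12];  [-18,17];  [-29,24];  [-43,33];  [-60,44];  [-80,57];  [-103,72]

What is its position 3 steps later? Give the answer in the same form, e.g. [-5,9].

[-190,129]

Successive displacements: [-5,+3], [-8,+5], [-11,+7], [-14,+9], [-17,+11], [-20,+13], [-23,+15] — each changes by [-3,+2].
step 8: [-103,72] + [-26,+17] → [-129,89]
step 9: [-129,89] + [-29,+19] → [-158,108]
step 10: [-158,108] + [-32,+21] → [-190,129]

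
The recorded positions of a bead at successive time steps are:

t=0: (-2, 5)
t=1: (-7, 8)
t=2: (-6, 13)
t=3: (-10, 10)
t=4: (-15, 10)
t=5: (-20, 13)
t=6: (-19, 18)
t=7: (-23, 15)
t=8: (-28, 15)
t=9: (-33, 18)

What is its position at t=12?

Step-to-step displacements: (-5, +3), (+1, +5), (-4, -3), (-5, +0), (-5, +3), (+1, +5), (-4, -3), (-5, +0), (-5, +3) — a repeating cycle of length 4.
step 10: apply (+1, +5) → (-32, 23)
step 11: apply (-4, -3) → (-36, 20)
step 12: apply (-5, +0) → (-41, 20)

(-41, 20)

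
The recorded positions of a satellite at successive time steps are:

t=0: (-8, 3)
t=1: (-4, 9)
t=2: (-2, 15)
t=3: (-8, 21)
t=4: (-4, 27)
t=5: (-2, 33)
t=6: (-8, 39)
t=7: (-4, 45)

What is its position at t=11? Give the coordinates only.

(-2, 69)

First: cycles through -8, -4, -2 every 3 steps. Step 11 lands at position 2 of the cycle → -2.
Second: linear, +6 per step → 69 at step 11.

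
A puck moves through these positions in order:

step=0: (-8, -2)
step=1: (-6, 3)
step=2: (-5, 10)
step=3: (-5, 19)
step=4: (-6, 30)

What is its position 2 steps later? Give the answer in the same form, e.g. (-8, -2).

Successive displacements: (+2, +5), (+1, +7), (+0, +9), (-1, +11) — each changes by (-1, +2).
step 5: (-6, 30) + (-2, +13) → (-8, 43)
step 6: (-8, 43) + (-3, +15) → (-11, 58)

(-11, 58)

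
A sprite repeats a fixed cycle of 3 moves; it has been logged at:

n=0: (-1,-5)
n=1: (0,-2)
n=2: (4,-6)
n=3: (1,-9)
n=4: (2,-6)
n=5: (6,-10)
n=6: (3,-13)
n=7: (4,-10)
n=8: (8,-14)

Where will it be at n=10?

(6,-14)

Step-to-step displacements: (+1,+3), (+4,-4), (-3,-3), (+1,+3), (+4,-4), (-3,-3), (+1,+3), (+4,-4) — a repeating cycle of length 3.
step 9: apply (-3,-3) → (5,-17)
step 10: apply (+1,+3) → (6,-14)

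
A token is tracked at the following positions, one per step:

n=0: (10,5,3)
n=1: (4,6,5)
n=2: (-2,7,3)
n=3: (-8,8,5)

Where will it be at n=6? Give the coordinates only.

First: linear, -6 per step → -26 at step 6.
Second: linear, +1 per step → 11 at step 6.
Third: cycles through 3, 5 every 2 steps. Step 6 lands at position 0 of the cycle → 3.

(-26,11,3)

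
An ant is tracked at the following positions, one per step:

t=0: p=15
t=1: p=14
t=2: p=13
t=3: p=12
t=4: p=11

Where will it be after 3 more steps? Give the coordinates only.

p=8

Each step adds -1 to the position.
step 5: 11 − 1 → p=10
step 6: 10 − 1 → p=9
step 7: 9 − 1 → p=8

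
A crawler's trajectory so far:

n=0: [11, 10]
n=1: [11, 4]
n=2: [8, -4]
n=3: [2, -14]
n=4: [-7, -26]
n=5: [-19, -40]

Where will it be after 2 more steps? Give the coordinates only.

[-52, -74]

First differences are [+0, -6], [-3, -8], [-6, -10], [-9, -12], [-12, -14]; their common second difference is [-3, -2] (constant acceleration).
step 6: [-19, -40] + [-15, -16] → [-34, -56]
step 7: [-34, -56] + [-18, -18] → [-52, -74]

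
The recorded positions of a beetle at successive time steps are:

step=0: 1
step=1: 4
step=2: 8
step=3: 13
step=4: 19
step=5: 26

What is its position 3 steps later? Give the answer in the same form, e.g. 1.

53

Successive displacements: +3, +4, +5, +6, +7 — each changes by +1.
step 6: 26 + 8 → 34
step 7: 34 + 9 → 43
step 8: 43 + 10 → 53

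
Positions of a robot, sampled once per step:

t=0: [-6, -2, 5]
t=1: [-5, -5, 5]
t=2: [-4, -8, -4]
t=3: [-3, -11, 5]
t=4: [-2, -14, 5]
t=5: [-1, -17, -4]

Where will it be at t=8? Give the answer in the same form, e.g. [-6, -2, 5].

The first coordinate changes by +1 each step, so at step 8 it is -6 + 8·(1) = 2.
The second coordinate changes by -3 each step, so at step 8 it is -2 + 8·(-3) = -26.
The third coordinate repeats the cycle [5, 5, -4] with period 3; step 8 mod 3 = 2, giving -4.

[2, -26, -4]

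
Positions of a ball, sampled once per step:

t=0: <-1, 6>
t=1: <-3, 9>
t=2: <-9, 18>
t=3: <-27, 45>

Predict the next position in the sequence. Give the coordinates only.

<-81, 126>

The jumps are <-2, +3>, <-6, +9>, <-18, +27> — a geometric progression with ratio 3.
step 4: <-27, 45> + <-54, +81> → <-81, 126>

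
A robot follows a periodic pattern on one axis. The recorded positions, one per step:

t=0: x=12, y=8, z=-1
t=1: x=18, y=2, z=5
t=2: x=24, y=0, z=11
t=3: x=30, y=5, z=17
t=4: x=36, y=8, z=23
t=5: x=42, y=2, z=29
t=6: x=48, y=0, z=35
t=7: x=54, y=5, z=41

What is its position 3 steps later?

x=72, y=0, z=59

X: linear, +6 per step → 72 at step 10.
Y: cycles through 8, 2, 0, 5 every 4 steps. Step 10 lands at position 2 of the cycle → 0.
Z: linear, +6 per step → 59 at step 10.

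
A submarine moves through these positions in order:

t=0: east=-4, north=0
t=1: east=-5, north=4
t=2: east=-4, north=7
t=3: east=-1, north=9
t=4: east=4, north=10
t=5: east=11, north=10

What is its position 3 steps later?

east=44, north=4

Taking differences between consecutive positions: (-1, +4), (+1, +3), (+3, +2), (+5, +1), (+7, +0). These grow by (+2, -1) each step.
step 6: east=11, north=10 + (+9, -1) → east=20, north=9
step 7: east=20, north=9 + (+11, -2) → east=31, north=7
step 8: east=31, north=7 + (+13, -3) → east=44, north=4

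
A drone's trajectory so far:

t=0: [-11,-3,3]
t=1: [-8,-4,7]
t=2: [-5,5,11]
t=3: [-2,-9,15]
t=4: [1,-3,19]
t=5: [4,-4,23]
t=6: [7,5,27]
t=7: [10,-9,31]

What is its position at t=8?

First: linear, +3 per step → 13 at step 8.
Second: cycles through -3, -4, 5, -9 every 4 steps. Step 8 lands at position 0 of the cycle → -3.
Third: linear, +4 per step → 35 at step 8.

[13,-3,35]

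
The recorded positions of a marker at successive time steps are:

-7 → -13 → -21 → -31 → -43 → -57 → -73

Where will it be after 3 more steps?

Successive displacements: -6, -8, -10, -12, -14, -16 — each changes by -2.
step 7: -73 − 18 → -91
step 8: -91 − 20 → -111
step 9: -111 − 22 → -133

-133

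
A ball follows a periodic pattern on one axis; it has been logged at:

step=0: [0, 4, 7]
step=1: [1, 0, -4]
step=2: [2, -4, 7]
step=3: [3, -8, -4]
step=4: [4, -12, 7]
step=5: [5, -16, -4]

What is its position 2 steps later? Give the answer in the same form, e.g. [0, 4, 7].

[7, -24, -4]

The first coordinate changes by +1 each step, so at step 7 it is 0 + 7·(1) = 7.
The second coordinate changes by -4 each step, so at step 7 it is 4 + 7·(-4) = -24.
The third coordinate repeats the cycle [7, -4] with period 2; step 7 mod 2 = 1, giving -4.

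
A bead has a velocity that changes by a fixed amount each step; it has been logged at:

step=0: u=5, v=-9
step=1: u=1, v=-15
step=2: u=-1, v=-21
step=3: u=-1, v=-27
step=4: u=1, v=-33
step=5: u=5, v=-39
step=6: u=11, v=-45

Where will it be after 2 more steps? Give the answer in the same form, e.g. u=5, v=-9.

u=29, v=-57

First differences are (-4, -6), (-2, -6), (+0, -6), (+2, -6), (+4, -6), (+6, -6); their common second difference is (+2, +0) (constant acceleration).
step 7: u=11, v=-45 + (+8, -6) → u=19, v=-51
step 8: u=19, v=-51 + (+10, -6) → u=29, v=-57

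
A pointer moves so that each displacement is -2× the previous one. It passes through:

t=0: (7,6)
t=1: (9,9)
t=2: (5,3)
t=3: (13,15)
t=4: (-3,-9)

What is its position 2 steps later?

(-35,-57)

Step-to-step displacements: (+2,+3), (-4,-6), (+8,+12), (-16,-24); each is -2× the previous.
step 5: (-3,-9) + (+32,+48) → (29,39)
step 6: (29,39) + (-64,-96) → (-35,-57)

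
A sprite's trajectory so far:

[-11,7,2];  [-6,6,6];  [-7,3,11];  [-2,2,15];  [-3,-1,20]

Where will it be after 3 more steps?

[6,-6,33]

Differencing gives [+5,-1,+4], [-1,-3,+5], [+5,-1,+4], [-1,-3,+5]. This is the pattern [+5,-1,+4], [-1,-3,+5] repeated.
step 5: apply [+5,-1,+4] → [2,-2,24]
step 6: apply [-1,-3,+5] → [1,-5,29]
step 7: apply [+5,-1,+4] → [6,-6,33]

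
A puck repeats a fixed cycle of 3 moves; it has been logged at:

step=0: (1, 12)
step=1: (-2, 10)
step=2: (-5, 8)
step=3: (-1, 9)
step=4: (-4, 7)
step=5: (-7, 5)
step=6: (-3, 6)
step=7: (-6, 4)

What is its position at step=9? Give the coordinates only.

(-5, 3)

The moves between consecutive positions are (-3, -2), (-3, -2), (+4, +1), (-3, -2), (-3, -2), (+4, +1), (-3, -2); they repeat the 3-cycle [(-3, -2), (-3, -2), (+4, +1)].
step 8: apply (-3, -2) → (-9, 2)
step 9: apply (+4, +1) → (-5, 3)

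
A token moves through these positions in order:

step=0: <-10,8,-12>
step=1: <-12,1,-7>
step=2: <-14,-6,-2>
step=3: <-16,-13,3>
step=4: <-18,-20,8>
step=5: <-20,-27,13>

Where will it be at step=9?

The position changes by <-2,-7,+5> every step.
step 6: <-20,-27,13> + <-2,-7,+5> → <-22,-34,18>
step 7: <-22,-34,18> + <-2,-7,+5> → <-24,-41,23>
step 8: <-24,-41,23> + <-2,-7,+5> → <-26,-48,28>
step 9: <-26,-48,28> + <-2,-7,+5> → <-28,-55,33>

<-28,-55,33>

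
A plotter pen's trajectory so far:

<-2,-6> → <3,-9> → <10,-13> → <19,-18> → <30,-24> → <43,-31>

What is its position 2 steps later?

<75,-48>

Successive displacements: <+5,-3>, <+7,-4>, <+9,-5>, <+11,-6>, <+13,-7> — each changes by <+2,-1>.
step 6: <43,-31> + <+15,-8> → <58,-39>
step 7: <58,-39> + <+17,-9> → <75,-48>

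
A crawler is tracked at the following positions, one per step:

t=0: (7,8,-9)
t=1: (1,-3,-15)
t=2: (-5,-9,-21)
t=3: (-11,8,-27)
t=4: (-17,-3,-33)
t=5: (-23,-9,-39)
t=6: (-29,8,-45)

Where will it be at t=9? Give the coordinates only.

The first coordinate changes by -6 each step, so at step 9 it is 7 + 9·(-6) = -47.
The second coordinate repeats the cycle [8, -3, -9] with period 3; step 9 mod 3 = 0, giving 8.
The third coordinate changes by -6 each step, so at step 9 it is -9 + 9·(-6) = -63.

(-47,8,-63)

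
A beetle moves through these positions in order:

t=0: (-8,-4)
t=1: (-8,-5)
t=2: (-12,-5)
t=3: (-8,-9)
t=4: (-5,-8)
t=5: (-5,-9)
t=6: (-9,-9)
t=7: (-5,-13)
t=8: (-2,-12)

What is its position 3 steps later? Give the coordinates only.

Step-to-step displacements: (+0,-1), (-4,+0), (+4,-4), (+3,+1), (+0,-1), (-4,+0), (+4,-4), (+3,+1) — a repeating cycle of length 4.
step 9: apply (+0,-1) → (-2,-13)
step 10: apply (-4,+0) → (-6,-13)
step 11: apply (+4,-4) → (-2,-17)

(-2,-17)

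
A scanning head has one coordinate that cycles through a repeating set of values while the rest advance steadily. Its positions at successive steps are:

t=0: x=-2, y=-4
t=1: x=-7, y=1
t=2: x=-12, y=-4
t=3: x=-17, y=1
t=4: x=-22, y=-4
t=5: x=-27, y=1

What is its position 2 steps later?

x=-37, y=1

The x coordinate changes by -5 each step, so at step 7 it is -2 + 7·(-5) = -37.
The y coordinate repeats the cycle [-4, 1] with period 2; step 7 mod 2 = 1, giving 1.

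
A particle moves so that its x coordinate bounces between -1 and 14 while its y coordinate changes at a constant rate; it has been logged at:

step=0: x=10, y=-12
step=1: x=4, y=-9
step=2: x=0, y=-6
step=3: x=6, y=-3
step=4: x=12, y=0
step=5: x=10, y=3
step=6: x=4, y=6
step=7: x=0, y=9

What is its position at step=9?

The x coordinate reflects between -1 and 14, moving 6 per step.
  step 8: 0 → 6
  step 9: 6 → 12
The y coordinate changes by +3 each step: at step 9 it is 15.

x=12, y=15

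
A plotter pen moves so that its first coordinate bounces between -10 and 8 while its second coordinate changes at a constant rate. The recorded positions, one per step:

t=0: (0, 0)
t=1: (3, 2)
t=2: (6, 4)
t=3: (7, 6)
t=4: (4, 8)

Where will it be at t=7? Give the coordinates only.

The first coordinate reflects between -10 and 8, moving 3 per step.
  step 5: 4 → 1
  step 6: 1 → -2
  step 7: -2 → -5
The second coordinate changes by +2 each step: at step 7 it is 14.

(-5, 14)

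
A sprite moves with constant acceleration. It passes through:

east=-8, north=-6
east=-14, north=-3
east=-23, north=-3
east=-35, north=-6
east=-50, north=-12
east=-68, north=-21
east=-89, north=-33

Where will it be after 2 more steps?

east=-140, north=-66

Taking differences between consecutive positions: (-6, +3), (-9, +0), (-12, -3), (-15, -6), (-18, -9), (-21, -12). These grow by (-3, -3) each step.
step 7: east=-89, north=-33 + (-24, -15) → east=-113, north=-48
step 8: east=-113, north=-48 + (-27, -18) → east=-140, north=-66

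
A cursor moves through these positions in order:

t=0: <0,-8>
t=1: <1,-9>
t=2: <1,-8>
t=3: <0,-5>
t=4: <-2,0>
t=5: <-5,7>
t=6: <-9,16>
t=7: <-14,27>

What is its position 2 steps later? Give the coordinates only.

<-27,55>

First differences are <+1,-1>, <+0,+1>, <-1,+3>, <-2,+5>, <-3,+7>, <-4,+9>, <-5,+11>; their common second difference is <-1,+2> (constant acceleration).
step 8: <-14,27> + <-6,+13> → <-20,40>
step 9: <-20,40> + <-7,+15> → <-27,55>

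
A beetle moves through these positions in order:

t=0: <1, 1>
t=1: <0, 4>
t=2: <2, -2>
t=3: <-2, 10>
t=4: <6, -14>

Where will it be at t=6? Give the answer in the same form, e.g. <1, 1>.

<22, -62>

Consecutive displacements <-1, +3>, <+2, -6>, <-4, +12>, <+8, -24> scale by a factor of -2 each step.
step 5: <6, -14> + <-16, +48> → <-10, 34>
step 6: <-10, 34> + <+32, -96> → <22, -62>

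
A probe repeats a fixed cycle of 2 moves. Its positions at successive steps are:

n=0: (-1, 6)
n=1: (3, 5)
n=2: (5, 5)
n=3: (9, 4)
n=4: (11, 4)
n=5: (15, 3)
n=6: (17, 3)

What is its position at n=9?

(27, 1)

Step-to-step displacements: (+4, -1), (+2, +0), (+4, -1), (+2, +0), (+4, -1), (+2, +0) — a repeating cycle of length 2.
step 7: apply (+4, -1) → (21, 2)
step 8: apply (+2, +0) → (23, 2)
step 9: apply (+4, -1) → (27, 1)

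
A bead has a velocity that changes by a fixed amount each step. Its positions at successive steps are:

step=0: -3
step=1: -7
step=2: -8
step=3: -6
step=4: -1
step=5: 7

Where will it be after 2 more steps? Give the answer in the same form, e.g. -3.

Successive displacements: -4, -1, +2, +5, +8 — each changes by +3.
step 6: 7 + 11 → 18
step 7: 18 + 14 → 32

32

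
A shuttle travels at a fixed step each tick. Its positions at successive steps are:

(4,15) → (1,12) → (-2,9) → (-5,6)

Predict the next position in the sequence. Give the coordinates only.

(-8,3)

Each step adds (-3,-3) to the position.
step 4: (-5,6) + (-3,-3) → (-8,3)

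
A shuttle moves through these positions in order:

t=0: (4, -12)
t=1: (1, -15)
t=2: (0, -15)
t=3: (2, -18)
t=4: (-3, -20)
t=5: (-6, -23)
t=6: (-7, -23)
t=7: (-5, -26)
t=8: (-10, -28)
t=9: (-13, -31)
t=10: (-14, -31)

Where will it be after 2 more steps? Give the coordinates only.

(-17, -36)

Differencing gives (-3, -3), (-1, +0), (+2, -3), (-5, -2), (-3, -3), (-1, +0), (+2, -3), (-5, -2), (-3, -3), (-1, +0). This is the pattern (-3, -3), (-1, +0), (+2, -3), (-5, -2) repeated.
step 11: apply (+2, -3) → (-12, -34)
step 12: apply (-5, -2) → (-17, -36)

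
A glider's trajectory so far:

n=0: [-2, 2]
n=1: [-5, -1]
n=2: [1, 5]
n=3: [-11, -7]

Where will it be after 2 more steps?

[-35, -31]

Step-to-step displacements: [-3, -3], [+6, +6], [-12, -12]; each is -2× the previous.
step 4: [-11, -7] + [+24, +24] → [13, 17]
step 5: [13, 17] + [-48, -48] → [-35, -31]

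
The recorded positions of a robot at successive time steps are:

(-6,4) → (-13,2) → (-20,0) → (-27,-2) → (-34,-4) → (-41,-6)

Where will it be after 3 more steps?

(-62,-12)

The position changes by (-7,-2) every step.
step 6: (-41,-6) + (-7,-2) → (-48,-8)
step 7: (-48,-8) + (-7,-2) → (-55,-10)
step 8: (-55,-10) + (-7,-2) → (-62,-12)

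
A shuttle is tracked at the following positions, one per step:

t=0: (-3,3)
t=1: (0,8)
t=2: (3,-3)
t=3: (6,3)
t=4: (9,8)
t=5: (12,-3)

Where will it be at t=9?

The first coordinate changes by +3 each step, so at step 9 it is -3 + 9·(3) = 24.
The second coordinate repeats the cycle [3, 8, -3] with period 3; step 9 mod 3 = 0, giving 3.

(24,3)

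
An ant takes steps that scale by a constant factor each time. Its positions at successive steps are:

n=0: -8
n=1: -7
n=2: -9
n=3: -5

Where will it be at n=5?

Consecutive displacements +1, -2, +4 scale by a factor of -2 each step.
step 4: -5 − 8 → -13
step 5: -13 + 16 → 3

3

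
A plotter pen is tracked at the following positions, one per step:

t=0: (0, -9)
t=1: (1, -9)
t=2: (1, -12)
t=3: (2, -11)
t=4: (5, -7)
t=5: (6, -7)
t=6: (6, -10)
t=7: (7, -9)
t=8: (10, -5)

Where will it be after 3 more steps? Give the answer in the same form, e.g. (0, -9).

(12, -7)

The moves between consecutive positions are (+1, +0), (+0, -3), (+1, +1), (+3, +4), (+1, +0), (+0, -3), (+1, +1), (+3, +4); they repeat the 4-cycle [(+1, +0), (+0, -3), (+1, +1), (+3, +4)].
step 9: apply (+1, +0) → (11, -5)
step 10: apply (+0, -3) → (11, -8)
step 11: apply (+1, +1) → (12, -7)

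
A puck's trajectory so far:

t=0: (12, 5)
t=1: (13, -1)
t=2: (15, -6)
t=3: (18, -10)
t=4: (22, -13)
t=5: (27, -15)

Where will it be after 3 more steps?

(48, -15)

Successive displacements: (+1, -6), (+2, -5), (+3, -4), (+4, -3), (+5, -2) — each changes by (+1, +1).
step 6: (27, -15) + (+6, -1) → (33, -16)
step 7: (33, -16) + (+7, +0) → (40, -16)
step 8: (40, -16) + (+8, +1) → (48, -15)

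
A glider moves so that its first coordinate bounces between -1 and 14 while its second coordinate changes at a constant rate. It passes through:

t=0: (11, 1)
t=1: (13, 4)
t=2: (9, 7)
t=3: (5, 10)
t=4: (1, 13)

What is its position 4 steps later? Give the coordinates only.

(13, 25)

The first coordinate travels 4 per step and bounces off the walls at -1 and 14.
  step 5: 1 → 1
  step 6: 1 → 5
  step 7: 5 → 9
  step 8: 9 → 13
The second coordinate changes by +3 each step: at step 8 it is 25.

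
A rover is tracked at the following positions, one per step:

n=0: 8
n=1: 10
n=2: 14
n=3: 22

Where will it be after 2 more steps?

70

The jumps are +2, +4, +8 — a geometric progression with ratio 2.
step 4: 22 + 16 → 38
step 5: 38 + 32 → 70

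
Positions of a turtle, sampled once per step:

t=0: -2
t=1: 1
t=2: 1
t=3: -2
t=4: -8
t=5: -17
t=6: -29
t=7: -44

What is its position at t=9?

First differences are +3, +0, -3, -6, -9, -12, -15; their common second difference is -3 (constant acceleration).
step 8: -44 − 18 → -62
step 9: -62 − 21 → -83

-83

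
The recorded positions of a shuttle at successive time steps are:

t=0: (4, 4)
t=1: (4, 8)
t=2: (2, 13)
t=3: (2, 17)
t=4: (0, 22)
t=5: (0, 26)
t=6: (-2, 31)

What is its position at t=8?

(-4, 40)

The moves between consecutive positions are (+0, +4), (-2, +5), (+0, +4), (-2, +5), (+0, +4), (-2, +5); they repeat the 2-cycle [(+0, +4), (-2, +5)].
step 7: apply (+0, +4) → (-2, 35)
step 8: apply (-2, +5) → (-4, 40)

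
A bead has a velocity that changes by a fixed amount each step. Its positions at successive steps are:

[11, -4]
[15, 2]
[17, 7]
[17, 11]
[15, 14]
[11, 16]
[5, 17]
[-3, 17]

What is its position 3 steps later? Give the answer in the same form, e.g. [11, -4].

Successive displacements: [+4, +6], [+2, +5], [+0, +4], [-2, +3], [-4, +2], [-6, +1], [-8, +0] — each changes by [-2, -1].
step 8: [-3, 17] + [-10, -1] → [-13, 16]
step 9: [-13, 16] + [-12, -2] → [-25, 14]
step 10: [-25, 14] + [-14, -3] → [-39, 11]

[-39, 11]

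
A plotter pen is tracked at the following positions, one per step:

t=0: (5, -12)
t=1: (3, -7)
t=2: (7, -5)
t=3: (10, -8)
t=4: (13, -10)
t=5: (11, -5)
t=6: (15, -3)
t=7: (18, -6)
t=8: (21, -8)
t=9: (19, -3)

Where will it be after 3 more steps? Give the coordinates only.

(29, -6)

Step-to-step displacements: (-2, +5), (+4, +2), (+3, -3), (+3, -2), (-2, +5), (+4, +2), (+3, -3), (+3, -2), (-2, +5) — a repeating cycle of length 4.
step 10: apply (+4, +2) → (23, -1)
step 11: apply (+3, -3) → (26, -4)
step 12: apply (+3, -2) → (29, -6)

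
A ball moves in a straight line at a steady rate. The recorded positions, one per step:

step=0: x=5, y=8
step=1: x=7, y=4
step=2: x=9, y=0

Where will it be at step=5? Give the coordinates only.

The position changes by (+2, -4) every step.
step 3: x=9, y=0 + (+2, -4) → x=11, y=-4
step 4: x=11, y=-4 + (+2, -4) → x=13, y=-8
step 5: x=13, y=-8 + (+2, -4) → x=15, y=-12

x=15, y=-12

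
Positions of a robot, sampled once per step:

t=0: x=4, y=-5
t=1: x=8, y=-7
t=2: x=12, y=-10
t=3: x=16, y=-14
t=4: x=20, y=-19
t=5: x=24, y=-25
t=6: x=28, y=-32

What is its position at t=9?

x=40, y=-59

First differences are (+4, -2), (+4, -3), (+4, -4), (+4, -5), (+4, -6), (+4, -7); their common second difference is (+0, -1) (constant acceleration).
step 7: x=28, y=-32 + (+4, -8) → x=32, y=-40
step 8: x=32, y=-40 + (+4, -9) → x=36, y=-49
step 9: x=36, y=-49 + (+4, -10) → x=40, y=-59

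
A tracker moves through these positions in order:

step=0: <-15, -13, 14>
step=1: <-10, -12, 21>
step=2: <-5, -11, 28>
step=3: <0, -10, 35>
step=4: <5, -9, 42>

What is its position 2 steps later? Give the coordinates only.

Each step adds <+5, +1, +7> to the position.
step 5: <5, -9, 42> + <+5, +1, +7> → <10, -8, 49>
step 6: <10, -8, 49> + <+5, +1, +7> → <15, -7, 56>

<15, -7, 56>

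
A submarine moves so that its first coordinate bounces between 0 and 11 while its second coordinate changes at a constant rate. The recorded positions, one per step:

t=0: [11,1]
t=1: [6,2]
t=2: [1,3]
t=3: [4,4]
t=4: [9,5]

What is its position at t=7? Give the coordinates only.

The first coordinate travels 5 per step and bounces off the walls at 0 and 11.
  step 5: 9 → 8
  step 6: 8 → 3
  step 7: 3 → 2
The second coordinate changes by +1 each step: at step 7 it is 8.

[2,8]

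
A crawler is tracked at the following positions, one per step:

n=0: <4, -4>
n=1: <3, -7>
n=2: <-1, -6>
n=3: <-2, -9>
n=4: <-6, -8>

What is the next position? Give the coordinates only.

<-7, -11>

Differencing gives <-1, -3>, <-4, +1>, <-1, -3>, <-4, +1>. This is the pattern <-1, -3>, <-4, +1> repeated.
step 5: apply <-1, -3> → <-7, -11>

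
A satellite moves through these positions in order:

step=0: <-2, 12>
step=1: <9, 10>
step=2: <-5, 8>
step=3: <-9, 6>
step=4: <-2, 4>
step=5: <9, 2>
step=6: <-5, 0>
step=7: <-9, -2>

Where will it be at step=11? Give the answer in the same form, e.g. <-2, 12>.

First: cycles through -2, 9, -5, -9 every 4 steps. Step 11 lands at position 3 of the cycle → -9.
Second: linear, -2 per step → -10 at step 11.

<-9, -10>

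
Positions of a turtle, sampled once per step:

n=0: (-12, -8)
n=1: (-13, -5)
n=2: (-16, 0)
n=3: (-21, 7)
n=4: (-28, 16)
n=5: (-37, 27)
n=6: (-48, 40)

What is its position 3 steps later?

Successive displacements: (-1, +3), (-3, +5), (-5, +7), (-7, +9), (-9, +11), (-11, +13) — each changes by (-2, +2).
step 7: (-48, 40) + (-13, +15) → (-61, 55)
step 8: (-61, 55) + (-15, +17) → (-76, 72)
step 9: (-76, 72) + (-17, +19) → (-93, 91)

(-93, 91)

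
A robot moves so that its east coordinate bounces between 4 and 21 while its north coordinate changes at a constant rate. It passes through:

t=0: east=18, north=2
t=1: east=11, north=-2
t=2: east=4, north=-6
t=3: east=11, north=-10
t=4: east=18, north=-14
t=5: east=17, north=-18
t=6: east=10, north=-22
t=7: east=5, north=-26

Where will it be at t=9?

east=19, north=-34

The east coordinate travels 7 per step and bounces off the walls at 4 and 21.
  step 8: 5 → 12
  step 9: 12 → 19
The north coordinate changes by -4 each step: at step 9 it is -34.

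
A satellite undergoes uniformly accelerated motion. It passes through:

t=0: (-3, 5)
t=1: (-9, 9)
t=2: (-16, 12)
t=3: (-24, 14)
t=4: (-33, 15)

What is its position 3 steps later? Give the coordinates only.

Taking differences between consecutive positions: (-6, +4), (-7, +3), (-8, +2), (-9, +1). These grow by (-1, -1) each step.
step 5: (-33, 15) + (-10, +0) → (-43, 15)
step 6: (-43, 15) + (-11, -1) → (-54, 14)
step 7: (-54, 14) + (-12, -2) → (-66, 12)

(-66, 12)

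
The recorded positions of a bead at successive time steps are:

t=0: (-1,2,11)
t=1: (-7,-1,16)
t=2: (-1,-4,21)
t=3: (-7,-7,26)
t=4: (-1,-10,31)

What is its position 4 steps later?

(-1,-22,51)

First: cycles through -1, -7 every 2 steps. Step 8 lands at position 0 of the cycle → -1.
Second: linear, -3 per step → -22 at step 8.
Third: linear, +5 per step → 51 at step 8.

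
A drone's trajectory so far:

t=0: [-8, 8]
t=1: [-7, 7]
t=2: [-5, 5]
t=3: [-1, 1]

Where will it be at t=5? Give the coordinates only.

[23, -23]

Consecutive displacements [+1, -1], [+2, -2], [+4, -4] scale by a factor of 2 each step.
step 4: [-1, 1] + [+8, -8] → [7, -7]
step 5: [7, -7] + [+16, -16] → [23, -23]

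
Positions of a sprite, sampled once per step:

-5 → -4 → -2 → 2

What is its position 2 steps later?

26

Consecutive displacements +1, +2, +4 scale by a factor of 2 each step.
step 4: 2 + 8 → 10
step 5: 10 + 16 → 26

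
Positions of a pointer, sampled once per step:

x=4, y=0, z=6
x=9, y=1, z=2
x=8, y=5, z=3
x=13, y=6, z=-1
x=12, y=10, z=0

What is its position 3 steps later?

Differencing gives (+5, +1, -4), (-1, +4, +1), (+5, +1, -4), (-1, +4, +1). This is the pattern (+5, +1, -4), (-1, +4, +1) repeated.
step 5: apply (+5, +1, -4) → x=17, y=11, z=-4
step 6: apply (-1, +4, +1) → x=16, y=15, z=-3
step 7: apply (+5, +1, -4) → x=21, y=16, z=-7

x=21, y=16, z=-7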